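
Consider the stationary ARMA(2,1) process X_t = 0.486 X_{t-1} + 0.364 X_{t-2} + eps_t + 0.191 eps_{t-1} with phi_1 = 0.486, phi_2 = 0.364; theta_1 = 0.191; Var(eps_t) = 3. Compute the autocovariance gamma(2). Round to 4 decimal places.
\gamma(2) = 8.5571

Multiply the model equation by X_{t-k} and take expectations. With theta_0 = psi_0 = 1 and psi_j the MA(infinity) weights, this gives
  gamma(k) - sum_i phi_i gamma(k-i) = c_k,
  c_k = sigma^2 * sum_{j=k..q} theta_j psi_{j-k}   (c_k = 0 for k > q),
using gamma(-m) = gamma(m).
psi-weights needed (psi_j = theta_j + sum_i phi_i psi_{j-i}):
  psi_1 = theta_1 + phi_1 = 0.191 + (0.486) = 0.677
Right-hand sides:
  c_0 = sigma^2 (1 + theta_1 psi_1) = 3 * (1 + (0.191)(0.677)) = 3 * 1.129307 = 3.387921
  c_1 = sigma^2 theta_1 = 3 * (0.191) = 0.573
  c_2 = 0
Equations for k = 0, 1, 2 (AR order 2, c_2 = 0):
  (E0) gamma(0) = phi_1 gamma(1) + phi_2 gamma(2) + c_0
  (E1) gamma(1) = phi_1 gamma(0) + phi_2 gamma(1) + c_1
  (E2) gamma(2) = phi_1 gamma(1) + phi_2 gamma(0)
From (E1): gamma(1) = A gamma(0) + B with
  A = phi_1 / (1 - phi_2) = 0.486 / 0.636 = 0.764151,   B = c_1 / (1 - phi_2) = 0.573 / 0.636 = 0.900943.
Insert (E2) into (E0): gamma(0) (1 - phi_2^2) = phi_1 (1 + phi_2) gamma(1) + c_0.
  phi_1 (1 + phi_2) = (0.486)(1.364) = 0.662904,   1 - phi_2^2 = 0.867504.
Replace gamma(1) by A gamma(0) + B and collect gamma(0):
  gamma(0) [0.867504 - (0.662904)(0.764151)] = (0.662904)(0.900943) + 3.387921
  gamma(0) * 0.360945 = 3.98516
  gamma(0) = 3.98516 / 0.360945 = 11.040898.
  gamma(1) = A gamma(0) + B = (0.764151)(11.040898) + (0.900943) = 9.337856.
  gamma(2) = phi_1 gamma(1) + phi_2 gamma(0) = (0.486)(9.337856) + (0.364)(11.040898) = 8.557085.
Therefore gamma(2) = 8.5571 (to 4 decimal places).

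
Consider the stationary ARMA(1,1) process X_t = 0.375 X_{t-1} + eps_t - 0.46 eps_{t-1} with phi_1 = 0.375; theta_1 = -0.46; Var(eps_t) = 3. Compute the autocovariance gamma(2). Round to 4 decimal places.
\gamma(2) = -0.0921

Multiply the model equation by X_{t-k} and take expectations. With theta_0 = psi_0 = 1 and psi_j the MA(infinity) weights, this gives
  gamma(k) - sum_i phi_i gamma(k-i) = c_k,
  c_k = sigma^2 * sum_{j=k..q} theta_j psi_{j-k}   (c_k = 0 for k > q),
using gamma(-m) = gamma(m).
psi-weights needed (psi_j = theta_j + sum_i phi_i psi_{j-i}):
  psi_1 = theta_1 + phi_1 = -0.46 + (0.375) = -0.085
Right-hand sides:
  c_0 = sigma^2 (1 + theta_1 psi_1) = 3 * (1 + (-0.46)(-0.085)) = 3 * 1.0391 = 3.1173
  c_1 = sigma^2 theta_1 = 3 * (-0.46) = -1.38
  c_2 = 0
Equations for k = 0 and k = 1 (AR order 1):
  gamma(0) = phi_1 gamma(1) + c_0
  gamma(1) = phi_1 gamma(0) + c_1
Substituting the second into the first: gamma(0) (1 - phi_1^2) = c_0 + phi_1 c_1, so
  gamma(0) = (c_0 + phi_1 c_1) / (1 - phi_1^2) = (3.1173 + (0.375)(-1.38)) / (1 - (0.375)^2) = 2.5998 / 0.859375 = 3.025222.
  gamma(1) = phi_1 gamma(0) + c_1 = (0.375)(3.025222) + (-1.38) = -0.245542.
For k = 2 (> q): gamma(2) = phi_1 gamma(1) = (0.375)(-0.245542) = -0.092078.
Therefore gamma(2) = -0.0921 (to 4 decimal places).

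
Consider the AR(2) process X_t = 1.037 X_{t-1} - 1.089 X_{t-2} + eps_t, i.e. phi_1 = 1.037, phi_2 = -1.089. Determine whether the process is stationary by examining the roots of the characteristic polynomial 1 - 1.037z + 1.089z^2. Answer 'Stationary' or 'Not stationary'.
\text{Not stationary}

The AR(p) characteristic polynomial is P(z) = 1 - 1.037z + 1.089z^2.
Stationarity requires all roots to lie outside the unit circle, i.e. |z| > 1 for every root.
Set 1 + (-1.037) z + (1.089) z^2 = 0, i.e. a z^2 + b z + c = 0 with a = 1.089, b = -1.037, c = 1.
Discriminant D = b^2 - 4ac = (-1.037)^2 - 4*(1.089)*1 = 1.075369 - (4.356) = -3.280631.
D < 0, so the roots are the complex-conjugate pair z = (-b +/- i sqrt(-D)) / (2a) = 0.4761 +/- 0.8316i.
For a conjugate pair |z|^2 = z * conj(z) = (product of roots) = c/a = 1/(1.089) = 0.918274, so |z| = sqrt(0.918274) = 0.9583 for both roots.
Moduli of all roots: 0.9583, 0.9583.
All moduli strictly greater than 1? No.
Verdict: Not stationary.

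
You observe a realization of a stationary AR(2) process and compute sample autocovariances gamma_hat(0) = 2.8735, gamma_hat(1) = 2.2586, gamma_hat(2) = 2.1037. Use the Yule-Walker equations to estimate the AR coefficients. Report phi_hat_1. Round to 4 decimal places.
\hat\phi_{1} = 0.5510

The Yule-Walker equations for an AR(p) process read, in matrix form,
  Gamma_p phi = r_p,   with   (Gamma_p)_{ij} = gamma(|i - j|),
                       (r_p)_i = gamma(i),   i,j = 1..p.
Substitute the sample gammas (Toeplitz matrix and right-hand side of size 2):
  Gamma_p = [[2.8735, 2.2586], [2.2586, 2.8735]]
  r_p     = [2.2586, 2.1037]
Written out:
  2.8735 phi_1 + 2.2586 phi_2 = 2.2586
  2.2586 phi_1 + 2.8735 phi_2 = 2.1037
Solve by Cramer's rule:
  det = gamma(0)^2 - gamma(1)^2 = (2.8735)^2 - (2.2586)^2 = 8.25700225 - 5.10127396 = 3.15572829
  phi_hat_1 = [gamma(1) gamma(0) - gamma(1) gamma(2)] / det = [(2.2586)(2.8735) - (2.2586)(2.1037)] / 3.15572829 = 1.73867028 / 3.15572829 = 0.551
  phi_hat_2 = [gamma(0) gamma(2) - gamma(1)^2] / det = [(2.8735)(2.1037) - (2.2586)^2] / 3.15572829 = 0.94370799 / 3.15572829 = 0.299
So phi_hat = [0.5510, 0.2990].
Therefore phi_hat_1 = 0.5510.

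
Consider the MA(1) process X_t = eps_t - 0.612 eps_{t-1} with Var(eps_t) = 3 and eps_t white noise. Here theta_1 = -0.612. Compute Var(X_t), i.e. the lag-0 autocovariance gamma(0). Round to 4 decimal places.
\gamma(0) = 4.1236

For an MA(q) process X_t = eps_t + sum_i theta_i eps_{t-i} with
Var(eps_t) = sigma^2, the variance is
  gamma(0) = sigma^2 * (1 + sum_i theta_i^2).
  sum_i theta_i^2 = (-0.612)^2 = 0.374544.
  gamma(0) = 3 * (1 + 0.374544) = 3 * 1.374544 = 4.123632, which rounds to 4.1236.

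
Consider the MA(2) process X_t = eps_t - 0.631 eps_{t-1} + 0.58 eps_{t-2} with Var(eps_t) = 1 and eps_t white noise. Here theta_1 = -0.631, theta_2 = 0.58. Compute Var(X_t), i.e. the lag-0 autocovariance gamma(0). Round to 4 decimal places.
\gamma(0) = 1.7346

For an MA(q) process X_t = eps_t + sum_i theta_i eps_{t-i} with
Var(eps_t) = sigma^2, the variance is
  gamma(0) = sigma^2 * (1 + sum_i theta_i^2).
  sum_i theta_i^2 = (-0.631)^2 + (0.58)^2 = 0.398161 + 0.3364 = 0.734561.
  gamma(0) = 1 * (1 + 0.734561) = 1 * 1.734561 = 1.734561, which rounds to 1.7346.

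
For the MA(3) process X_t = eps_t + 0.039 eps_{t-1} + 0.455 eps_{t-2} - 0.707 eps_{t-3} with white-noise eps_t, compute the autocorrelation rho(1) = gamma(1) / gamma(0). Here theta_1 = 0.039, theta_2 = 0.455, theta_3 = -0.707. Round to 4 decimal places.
\rho(1) = -0.1551

For an MA(q) process with theta_0 = 1, the autocovariance is
  gamma(k) = sigma^2 * sum_{i=0..q-k} theta_i * theta_{i+k},
and rho(k) = gamma(k) / gamma(0). Sigma^2 cancels.
  numerator   = (1)*(0.039) + (0.039)*(0.455) + (0.455)*(-0.707) = -0.26494.
  denominator = (1)^2 + (0.039)^2 + (0.455)^2 + (-0.707)^2 = 1.708395.
  rho(1) = -0.26494 / 1.708395 = -0.1551.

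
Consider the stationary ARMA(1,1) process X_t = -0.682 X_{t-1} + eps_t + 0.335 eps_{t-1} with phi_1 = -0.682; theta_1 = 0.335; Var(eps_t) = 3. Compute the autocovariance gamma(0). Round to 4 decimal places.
\gamma(0) = 3.6753

Multiply the model equation by X_{t-k} and take expectations. With theta_0 = psi_0 = 1 and psi_j the MA(infinity) weights, this gives
  gamma(k) - sum_i phi_i gamma(k-i) = c_k,
  c_k = sigma^2 * sum_{j=k..q} theta_j psi_{j-k}   (c_k = 0 for k > q),
using gamma(-m) = gamma(m).
psi-weights needed (psi_j = theta_j + sum_i phi_i psi_{j-i}):
  psi_1 = theta_1 + phi_1 = 0.335 + (-0.682) = -0.347
Right-hand sides:
  c_0 = sigma^2 (1 + theta_1 psi_1) = 3 * (1 + (0.335)(-0.347)) = 3 * 0.883755 = 2.651265
  c_1 = sigma^2 theta_1 = 3 * (0.335) = 1.005
  c_2 = 0
Equations for k = 0 and k = 1 (AR order 1):
  gamma(0) = phi_1 gamma(1) + c_0
  gamma(1) = phi_1 gamma(0) + c_1
Substituting the second into the first: gamma(0) (1 - phi_1^2) = c_0 + phi_1 c_1, so
  gamma(0) = (c_0 + phi_1 c_1) / (1 - phi_1^2) = (2.651265 + (-0.682)(1.005)) / (1 - (-0.682)^2) = 1.965855 / 0.534876 = 3.675347.
Therefore gamma(0) = 3.6753 (to 4 decimal places).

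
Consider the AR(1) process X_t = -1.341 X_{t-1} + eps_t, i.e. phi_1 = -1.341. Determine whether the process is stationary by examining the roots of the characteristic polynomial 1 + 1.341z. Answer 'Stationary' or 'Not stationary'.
\text{Not stationary}

The AR(p) characteristic polynomial is P(z) = 1 + 1.341z.
Stationarity requires all roots to lie outside the unit circle, i.e. |z| > 1 for every root.
This is linear in z: 1 + (1.341) z = 0  =>  z = -1/(1.341) = -0.745712,  |z| = 0.745712.
Moduli of all roots: 0.7457.
All moduli strictly greater than 1? No.
Verdict: Not stationary.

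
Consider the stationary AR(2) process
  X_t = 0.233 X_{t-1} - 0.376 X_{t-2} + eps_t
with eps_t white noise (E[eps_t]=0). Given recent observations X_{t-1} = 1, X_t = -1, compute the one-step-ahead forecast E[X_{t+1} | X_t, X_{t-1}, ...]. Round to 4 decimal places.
E[X_{t+1} \mid \mathcal F_t] = -0.6090

For an AR(p) model X_t = c + sum_i phi_i X_{t-i} + eps_t, the
one-step-ahead conditional mean is
  E[X_{t+1} | X_t, ...] = c + sum_i phi_i X_{t+1-i}.
Substitute known values:
  E[X_{t+1} | ...] = (0.233) * (-1) + (-0.376) * (1)
                   = -0.6090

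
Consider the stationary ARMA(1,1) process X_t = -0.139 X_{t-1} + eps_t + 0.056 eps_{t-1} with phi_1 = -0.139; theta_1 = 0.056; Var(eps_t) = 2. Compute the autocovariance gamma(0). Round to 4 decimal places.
\gamma(0) = 2.0140

Multiply the model equation by X_{t-k} and take expectations. With theta_0 = psi_0 = 1 and psi_j the MA(infinity) weights, this gives
  gamma(k) - sum_i phi_i gamma(k-i) = c_k,
  c_k = sigma^2 * sum_{j=k..q} theta_j psi_{j-k}   (c_k = 0 for k > q),
using gamma(-m) = gamma(m).
psi-weights needed (psi_j = theta_j + sum_i phi_i psi_{j-i}):
  psi_1 = theta_1 + phi_1 = 0.056 + (-0.139) = -0.083
Right-hand sides:
  c_0 = sigma^2 (1 + theta_1 psi_1) = 2 * (1 + (0.056)(-0.083)) = 2 * 0.995352 = 1.990704
  c_1 = sigma^2 theta_1 = 2 * (0.056) = 0.112
  c_2 = 0
Equations for k = 0 and k = 1 (AR order 1):
  gamma(0) = phi_1 gamma(1) + c_0
  gamma(1) = phi_1 gamma(0) + c_1
Substituting the second into the first: gamma(0) (1 - phi_1^2) = c_0 + phi_1 c_1, so
  gamma(0) = (c_0 + phi_1 c_1) / (1 - phi_1^2) = (1.990704 + (-0.139)(0.112)) / (1 - (-0.139)^2) = 1.975136 / 0.980679 = 2.014049.
Therefore gamma(0) = 2.0140 (to 4 decimal places).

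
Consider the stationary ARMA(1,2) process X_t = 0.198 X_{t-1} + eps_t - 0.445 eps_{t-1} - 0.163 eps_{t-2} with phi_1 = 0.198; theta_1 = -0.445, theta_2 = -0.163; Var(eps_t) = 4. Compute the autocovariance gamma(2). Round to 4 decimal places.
\gamma(2) = -0.7988

Multiply the model equation by X_{t-k} and take expectations. With theta_0 = psi_0 = 1 and psi_j the MA(infinity) weights, this gives
  gamma(k) - sum_i phi_i gamma(k-i) = c_k,
  c_k = sigma^2 * sum_{j=k..q} theta_j psi_{j-k}   (c_k = 0 for k > q),
using gamma(-m) = gamma(m).
psi-weights needed (psi_j = theta_j + sum_i phi_i psi_{j-i}):
  psi_1 = theta_1 + phi_1 = -0.445 + (0.198) = -0.247
  psi_2 = theta_2 + phi_1 psi_1 = -0.163 + (0.198)(-0.247) = -0.211906
Right-hand sides:
  c_0 = sigma^2 (1 + theta_1 psi_1 + theta_2 psi_2) = 4 * (1 + (-0.445)(-0.247) + (-0.163)(-0.211906)) = 4 * 1.144456 = 4.577823
  c_1 = sigma^2 (theta_1 + theta_2 psi_1) = 4 * (-0.445 + (-0.163)(-0.247)) = -1.618956
  c_2 = sigma^2 theta_2 = 4 * (-0.163) = -0.652
Equations for k = 0 and k = 1 (AR order 1):
  gamma(0) = phi_1 gamma(1) + c_0
  gamma(1) = phi_1 gamma(0) + c_1
Substituting the second into the first: gamma(0) (1 - phi_1^2) = c_0 + phi_1 c_1, so
  gamma(0) = (c_0 + phi_1 c_1) / (1 - phi_1^2) = (4.577823 + (0.198)(-1.618956)) / (1 - (0.198)^2) = 4.257269 / 0.960796 = 4.430982.
  gamma(1) = phi_1 gamma(0) + c_1 = (0.198)(4.430982) + (-1.618956) = -0.741622.
For k = 2: gamma(2) = phi_1 gamma(1) + c_2
  = (0.198)(-0.741622) + (-0.652) = -0.798841.
Therefore gamma(2) = -0.7988 (to 4 decimal places).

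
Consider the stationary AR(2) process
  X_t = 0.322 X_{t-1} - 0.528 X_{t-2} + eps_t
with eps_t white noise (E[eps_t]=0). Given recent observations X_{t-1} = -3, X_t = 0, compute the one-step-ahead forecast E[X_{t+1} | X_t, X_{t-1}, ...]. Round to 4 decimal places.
E[X_{t+1} \mid \mathcal F_t] = 1.5840

For an AR(p) model X_t = c + sum_i phi_i X_{t-i} + eps_t, the
one-step-ahead conditional mean is
  E[X_{t+1} | X_t, ...] = c + sum_i phi_i X_{t+1-i}.
Substitute known values:
  E[X_{t+1} | ...] = (0.322) * (0) + (-0.528) * (-3)
                   = 1.5840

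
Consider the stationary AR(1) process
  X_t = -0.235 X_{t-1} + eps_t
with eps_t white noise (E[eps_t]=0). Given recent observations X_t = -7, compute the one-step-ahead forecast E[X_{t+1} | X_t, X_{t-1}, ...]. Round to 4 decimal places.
E[X_{t+1} \mid \mathcal F_t] = 1.6450

For an AR(p) model X_t = c + sum_i phi_i X_{t-i} + eps_t, the
one-step-ahead conditional mean is
  E[X_{t+1} | X_t, ...] = c + sum_i phi_i X_{t+1-i}.
Substitute known values:
  E[X_{t+1} | ...] = (-0.235) * (-7)
                   = 1.6450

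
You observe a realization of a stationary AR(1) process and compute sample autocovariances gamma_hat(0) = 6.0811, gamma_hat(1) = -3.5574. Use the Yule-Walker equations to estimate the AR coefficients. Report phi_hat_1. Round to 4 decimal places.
\hat\phi_{1} = -0.5850

The Yule-Walker equations for an AR(p) process read, in matrix form,
  Gamma_p phi = r_p,   with   (Gamma_p)_{ij} = gamma(|i - j|),
                       (r_p)_i = gamma(i),   i,j = 1..p.
Substitute the sample gammas (Toeplitz matrix and right-hand side of size 1):
  Gamma_p = [[6.0811]]
  r_p     = [-3.5574]
With p = 1 this is the single equation gamma(0) phi_1 = gamma(1):
  phi_hat_1 = gamma(1) / gamma(0) = -3.5574 / 6.0811 = -0.5850.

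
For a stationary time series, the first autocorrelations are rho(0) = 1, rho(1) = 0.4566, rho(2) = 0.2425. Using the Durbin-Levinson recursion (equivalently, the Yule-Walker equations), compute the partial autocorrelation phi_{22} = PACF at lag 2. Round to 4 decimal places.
\phi_{22} = 0.0430

The PACF at lag k is phi_{kk}, the last component of the solution
to the Yule-Walker system G_k phi = r_k where
  (G_k)_{ij} = rho(|i - j|), (r_k)_i = rho(i), i,j = 1..k.
Equivalently, Durbin-Levinson gives phi_{kk} iteratively:
  phi_{11} = rho(1)
  phi_{kk} = [rho(k) - sum_{j=1..k-1} phi_{k-1,j} rho(k-j)]
            / [1 - sum_{j=1..k-1} phi_{k-1,j} rho(j)],
  phi_{k,j} = phi_{k-1,j} - phi_{kk} phi_{k-1,k-j},  j = 1..k-1.
Step k = 1:
  phi_11 = rho(1) = 0.4566.
Step k = 2:
  phi_22 = [rho(2) - phi_11 rho(1)] / [1 - phi_11 rho(1)] = [0.2425 - (0.4566)(0.4566)] / [1 - (0.4566)(0.4566)]
         = 0.03401644 / 0.79151644 = 0.043.
Therefore phi_{22} = 0.0430.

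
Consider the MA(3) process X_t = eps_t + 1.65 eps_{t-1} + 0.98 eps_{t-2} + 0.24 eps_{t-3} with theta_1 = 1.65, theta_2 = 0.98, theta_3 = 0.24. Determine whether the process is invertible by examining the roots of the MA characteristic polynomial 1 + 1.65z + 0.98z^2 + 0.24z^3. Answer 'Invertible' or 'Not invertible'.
\text{Invertible}

The MA(q) characteristic polynomial is P(z) = 1 + 1.65z + 0.98z^2 + 0.24z^3.
Invertibility requires all roots to lie outside the unit circle, i.e. |z| > 1 for every root.
Degree 3: look for a simple real root z0 first, then factor out (1 - z/z0) and solve the remaining quadratic.
Testing z0 = -1.25: P(-1.25) = 1 + (1.65)(-1.25) + (0.98)(-1.25)^2 + (0.24)(-1.25)^3
  = 1 + (-2.0625) + (1.53125) + (-0.46875) = 0.  So z_0 = -1.25 is a root, |z_0| = 1.25.
Divide out the factor (1 + 0.8 z) = (1 - z/z0) (since 1/z0 = -0.8):
  P(z) = (1 + 0.8 z)(1 + (0.85) z + (0.3) z^2)
  [check: z-coef 0.85 - (-0.8) = 1.65; z^2-coef 0.3 - (-0.8)(0.85) = 0.98; z^3-coef -(-0.8)(0.3) = 0.24.]
Remaining roots from the quadratic factor 1 + (0.85) z + (0.3) z^2:
  Set 1 + (0.85) z + (0.3) z^2 = 0, i.e. a z^2 + b z + c = 0 with a = 0.3, b = 0.85, c = 1.
  Discriminant D = b^2 - 4ac = (0.85)^2 - 4*(0.3)*1 = 0.7225 - (1.2) = -0.4775.
  D < 0, so the roots are the complex-conjugate pair z = (-b +/- i sqrt(-D)) / (2a) = -1.4167 +/- 1.1517i.
  For a conjugate pair |z|^2 = z * conj(z) = (product of roots) = c/a = 1/(0.3) = 3.333333, so |z| = sqrt(3.333333) = 1.8257 for both roots.
Moduli of all roots: 1.2500, 1.8257, 1.8257.
All moduli strictly greater than 1? Yes.
Verdict: Invertible.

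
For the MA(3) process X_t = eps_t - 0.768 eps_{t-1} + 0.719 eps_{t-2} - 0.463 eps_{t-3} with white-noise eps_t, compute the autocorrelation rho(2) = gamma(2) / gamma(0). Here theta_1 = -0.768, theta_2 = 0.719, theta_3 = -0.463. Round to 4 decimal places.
\rho(2) = 0.4630

For an MA(q) process with theta_0 = 1, the autocovariance is
  gamma(k) = sigma^2 * sum_{i=0..q-k} theta_i * theta_{i+k},
and rho(k) = gamma(k) / gamma(0). Sigma^2 cancels.
  numerator   = (1)*(0.719) + (-0.768)*(-0.463) = 1.074584.
  denominator = (1)^2 + (-0.768)^2 + (0.719)^2 + (-0.463)^2 = 2.321154.
  rho(2) = 1.074584 / 2.321154 = 0.4630.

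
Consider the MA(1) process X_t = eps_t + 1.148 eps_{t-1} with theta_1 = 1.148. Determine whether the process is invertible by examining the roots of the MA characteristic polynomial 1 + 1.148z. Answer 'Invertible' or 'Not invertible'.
\text{Not invertible}

The MA(q) characteristic polynomial is P(z) = 1 + 1.148z.
Invertibility requires all roots to lie outside the unit circle, i.e. |z| > 1 for every root.
This is linear in z: 1 + (1.148) z = 0  =>  z = -1/(1.148) = -0.87108,  |z| = 0.87108.
Moduli of all roots: 0.8711.
All moduli strictly greater than 1? No.
Verdict: Not invertible.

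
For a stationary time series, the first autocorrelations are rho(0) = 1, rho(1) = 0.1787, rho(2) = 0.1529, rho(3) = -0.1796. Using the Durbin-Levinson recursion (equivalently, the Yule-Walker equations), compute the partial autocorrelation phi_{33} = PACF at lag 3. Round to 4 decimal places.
\phi_{33} = -0.2370

The PACF at lag k is phi_{kk}, the last component of the solution
to the Yule-Walker system G_k phi = r_k where
  (G_k)_{ij} = rho(|i - j|), (r_k)_i = rho(i), i,j = 1..k.
Equivalently, Durbin-Levinson gives phi_{kk} iteratively:
  phi_{11} = rho(1)
  phi_{kk} = [rho(k) - sum_{j=1..k-1} phi_{k-1,j} rho(k-j)]
            / [1 - sum_{j=1..k-1} phi_{k-1,j} rho(j)],
  phi_{k,j} = phi_{k-1,j} - phi_{kk} phi_{k-1,k-j},  j = 1..k-1.
Step k = 1:
  phi_11 = rho(1) = 0.1787.
Step k = 2:
  phi_22 = [rho(2) - phi_11 rho(1)] / [1 - phi_11 rho(1)] = [0.1529 - (0.1787)(0.1787)] / [1 - (0.1787)(0.1787)]
         = 0.12096631 / 0.96806631 = 0.124957.
  Update: phi_21 = phi_11 - phi_22 phi_11 = 0.1787 - (0.124957)(0.1787) = 0.15637.
Step k = 3:
  phi_33 = [rho(3) - phi_21 rho(2) - phi_22 rho(1)] / [1 - phi_21 rho(1) - phi_22 rho(2)]
    numerator   = -0.1796 - (0.15637)(0.1529) - (0.124957)(0.1787) = -0.22583876
    denominator = 1 - (0.15637)(0.1787) - (0.124957)(0.1529) = 0.95295077
  phi_33 = -0.22583876 / 0.95295077 = -0.237.
Therefore phi_{33} = -0.2370.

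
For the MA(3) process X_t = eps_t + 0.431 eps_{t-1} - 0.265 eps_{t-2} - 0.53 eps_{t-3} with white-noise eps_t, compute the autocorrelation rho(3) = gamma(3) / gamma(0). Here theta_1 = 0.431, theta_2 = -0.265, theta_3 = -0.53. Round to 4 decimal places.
\rho(3) = -0.3449

For an MA(q) process with theta_0 = 1, the autocovariance is
  gamma(k) = sigma^2 * sum_{i=0..q-k} theta_i * theta_{i+k},
and rho(k) = gamma(k) / gamma(0). Sigma^2 cancels.
  numerator   = (1)*(-0.53) = -0.53.
  denominator = (1)^2 + (0.431)^2 + (-0.265)^2 + (-0.53)^2 = 1.536886.
  rho(3) = -0.53 / 1.536886 = -0.3449.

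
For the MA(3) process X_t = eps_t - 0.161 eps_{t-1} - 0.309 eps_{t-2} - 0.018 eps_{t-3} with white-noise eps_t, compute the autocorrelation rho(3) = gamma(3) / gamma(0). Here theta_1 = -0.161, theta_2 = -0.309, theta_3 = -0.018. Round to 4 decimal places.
\rho(3) = -0.0160

For an MA(q) process with theta_0 = 1, the autocovariance is
  gamma(k) = sigma^2 * sum_{i=0..q-k} theta_i * theta_{i+k},
and rho(k) = gamma(k) / gamma(0). Sigma^2 cancels.
  numerator   = (1)*(-0.018) = -0.018.
  denominator = (1)^2 + (-0.161)^2 + (-0.309)^2 + (-0.018)^2 = 1.121726.
  rho(3) = -0.018 / 1.121726 = -0.0160.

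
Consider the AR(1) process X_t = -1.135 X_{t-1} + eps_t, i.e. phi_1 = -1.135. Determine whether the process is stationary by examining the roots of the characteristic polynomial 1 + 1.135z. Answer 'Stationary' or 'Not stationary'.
\text{Not stationary}

The AR(p) characteristic polynomial is P(z) = 1 + 1.135z.
Stationarity requires all roots to lie outside the unit circle, i.e. |z| > 1 for every root.
This is linear in z: 1 + (1.135) z = 0  =>  z = -1/(1.135) = -0.881057,  |z| = 0.881057.
Moduli of all roots: 0.8811.
All moduli strictly greater than 1? No.
Verdict: Not stationary.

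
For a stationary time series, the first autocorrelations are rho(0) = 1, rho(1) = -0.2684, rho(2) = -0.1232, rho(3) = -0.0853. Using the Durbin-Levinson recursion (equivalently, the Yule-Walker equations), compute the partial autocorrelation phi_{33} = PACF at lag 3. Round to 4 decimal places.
\phi_{33} = -0.2050

The PACF at lag k is phi_{kk}, the last component of the solution
to the Yule-Walker system G_k phi = r_k where
  (G_k)_{ij} = rho(|i - j|), (r_k)_i = rho(i), i,j = 1..k.
Equivalently, Durbin-Levinson gives phi_{kk} iteratively:
  phi_{11} = rho(1)
  phi_{kk} = [rho(k) - sum_{j=1..k-1} phi_{k-1,j} rho(k-j)]
            / [1 - sum_{j=1..k-1} phi_{k-1,j} rho(j)],
  phi_{k,j} = phi_{k-1,j} - phi_{kk} phi_{k-1,k-j},  j = 1..k-1.
Step k = 1:
  phi_11 = rho(1) = -0.2684.
Step k = 2:
  phi_22 = [rho(2) - phi_11 rho(1)] / [1 - phi_11 rho(1)] = [-0.1232 - (-0.2684)(-0.2684)] / [1 - (-0.2684)(-0.2684)]
         = -0.19523856 / 0.92796144 = -0.210395.
  Update: phi_21 = phi_11 - phi_22 phi_11 = -0.2684 - (-0.210395)(-0.2684) = -0.32487.
Step k = 3:
  phi_33 = [rho(3) - phi_21 rho(2) - phi_22 rho(1)] / [1 - phi_21 rho(1) - phi_22 rho(2)]
    numerator   = -0.0853 - (-0.32487)(-0.1232) - (-0.210395)(-0.2684) = -0.18179404
    denominator = 1 - (-0.32487)(-0.2684) - (-0.210395)(-0.1232) = 0.8868842
  phi_33 = -0.18179404 / 0.8868842 = -0.205.
Therefore phi_{33} = -0.2050.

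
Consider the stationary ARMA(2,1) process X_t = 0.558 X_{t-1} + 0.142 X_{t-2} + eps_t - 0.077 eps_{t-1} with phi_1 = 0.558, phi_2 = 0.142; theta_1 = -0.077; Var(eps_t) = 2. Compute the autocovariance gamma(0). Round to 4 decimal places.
\gamma(0) = 3.2040

Multiply the model equation by X_{t-k} and take expectations. With theta_0 = psi_0 = 1 and psi_j the MA(infinity) weights, this gives
  gamma(k) - sum_i phi_i gamma(k-i) = c_k,
  c_k = sigma^2 * sum_{j=k..q} theta_j psi_{j-k}   (c_k = 0 for k > q),
using gamma(-m) = gamma(m).
psi-weights needed (psi_j = theta_j + sum_i phi_i psi_{j-i}):
  psi_1 = theta_1 + phi_1 = -0.077 + (0.558) = 0.481
Right-hand sides:
  c_0 = sigma^2 (1 + theta_1 psi_1) = 2 * (1 + (-0.077)(0.481)) = 2 * 0.962963 = 1.925926
  c_1 = sigma^2 theta_1 = 2 * (-0.077) = -0.154
  c_2 = 0
Equations for k = 0, 1, 2 (AR order 2, c_2 = 0):
  (E0) gamma(0) = phi_1 gamma(1) + phi_2 gamma(2) + c_0
  (E1) gamma(1) = phi_1 gamma(0) + phi_2 gamma(1) + c_1
  (E2) gamma(2) = phi_1 gamma(1) + phi_2 gamma(0)
From (E1): gamma(1) = A gamma(0) + B with
  A = phi_1 / (1 - phi_2) = 0.558 / 0.858 = 0.65035,   B = c_1 / (1 - phi_2) = -0.154 / 0.858 = -0.179487.
Insert (E2) into (E0): gamma(0) (1 - phi_2^2) = phi_1 (1 + phi_2) gamma(1) + c_0.
  phi_1 (1 + phi_2) = (0.558)(1.142) = 0.637236,   1 - phi_2^2 = 0.979836.
Replace gamma(1) by A gamma(0) + B and collect gamma(0):
  gamma(0) [0.979836 - (0.637236)(0.65035)] = (0.637236)(-0.179487) + 1.925926
  gamma(0) * 0.56541 = 1.81155
  gamma(0) = 1.81155 / 0.56541 = 3.20396.
Therefore gamma(0) = 3.2040 (to 4 decimal places).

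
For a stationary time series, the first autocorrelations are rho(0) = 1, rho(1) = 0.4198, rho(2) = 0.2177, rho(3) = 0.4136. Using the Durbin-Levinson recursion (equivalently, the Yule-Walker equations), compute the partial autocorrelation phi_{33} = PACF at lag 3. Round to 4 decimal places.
\phi_{33} = 0.3720

The PACF at lag k is phi_{kk}, the last component of the solution
to the Yule-Walker system G_k phi = r_k where
  (G_k)_{ij} = rho(|i - j|), (r_k)_i = rho(i), i,j = 1..k.
Equivalently, Durbin-Levinson gives phi_{kk} iteratively:
  phi_{11} = rho(1)
  phi_{kk} = [rho(k) - sum_{j=1..k-1} phi_{k-1,j} rho(k-j)]
            / [1 - sum_{j=1..k-1} phi_{k-1,j} rho(j)],
  phi_{k,j} = phi_{k-1,j} - phi_{kk} phi_{k-1,k-j},  j = 1..k-1.
Step k = 1:
  phi_11 = rho(1) = 0.4198.
Step k = 2:
  phi_22 = [rho(2) - phi_11 rho(1)] / [1 - phi_11 rho(1)] = [0.2177 - (0.4198)(0.4198)] / [1 - (0.4198)(0.4198)]
         = 0.04146796 / 0.82376796 = 0.050339.
  Update: phi_21 = phi_11 - phi_22 phi_11 = 0.4198 - (0.050339)(0.4198) = 0.398668.
Step k = 3:
  phi_33 = [rho(3) - phi_21 rho(2) - phi_22 rho(1)] / [1 - phi_21 rho(1) - phi_22 rho(2)]
    numerator   = 0.4136 - (0.398668)(0.2177) - (0.050339)(0.4198) = 0.30567761
    denominator = 1 - (0.398668)(0.4198) - (0.050339)(0.2177) = 0.82168049
  phi_33 = 0.30567761 / 0.82168049 = 0.372.
Therefore phi_{33} = 0.3720.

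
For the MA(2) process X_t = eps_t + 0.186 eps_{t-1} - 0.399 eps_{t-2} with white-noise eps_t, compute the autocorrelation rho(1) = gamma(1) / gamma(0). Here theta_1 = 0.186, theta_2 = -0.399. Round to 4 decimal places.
\rho(1) = 0.0936

For an MA(q) process with theta_0 = 1, the autocovariance is
  gamma(k) = sigma^2 * sum_{i=0..q-k} theta_i * theta_{i+k},
and rho(k) = gamma(k) / gamma(0). Sigma^2 cancels.
  numerator   = (1)*(0.186) + (0.186)*(-0.399) = 0.111786.
  denominator = (1)^2 + (0.186)^2 + (-0.399)^2 = 1.193797.
  rho(1) = 0.111786 / 1.193797 = 0.0936.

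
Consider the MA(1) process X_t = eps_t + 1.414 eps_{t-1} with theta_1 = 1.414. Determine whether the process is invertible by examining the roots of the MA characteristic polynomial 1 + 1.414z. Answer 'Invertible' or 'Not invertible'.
\text{Not invertible}

The MA(q) characteristic polynomial is P(z) = 1 + 1.414z.
Invertibility requires all roots to lie outside the unit circle, i.e. |z| > 1 for every root.
This is linear in z: 1 + (1.414) z = 0  =>  z = -1/(1.414) = -0.707214,  |z| = 0.707214.
Moduli of all roots: 0.7072.
All moduli strictly greater than 1? No.
Verdict: Not invertible.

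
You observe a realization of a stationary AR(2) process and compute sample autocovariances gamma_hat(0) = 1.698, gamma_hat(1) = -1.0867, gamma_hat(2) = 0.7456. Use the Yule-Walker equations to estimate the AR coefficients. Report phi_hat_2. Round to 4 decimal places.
\hat\phi_{2} = 0.0500

The Yule-Walker equations for an AR(p) process read, in matrix form,
  Gamma_p phi = r_p,   with   (Gamma_p)_{ij} = gamma(|i - j|),
                       (r_p)_i = gamma(i),   i,j = 1..p.
Substitute the sample gammas (Toeplitz matrix and right-hand side of size 2):
  Gamma_p = [[1.698, -1.0867], [-1.0867, 1.698]]
  r_p     = [-1.0867, 0.7456]
Written out:
  1.698 phi_1 - 1.0867 phi_2 = -1.0867
  -1.0867 phi_1 + 1.698 phi_2 = 0.7456
Solve by Cramer's rule:
  det = gamma(0)^2 - gamma(1)^2 = (1.698)^2 - (-1.0867)^2 = 2.883204 - 1.18091689 = 1.70228711
  phi_hat_1 = [gamma(1) gamma(0) - gamma(1) gamma(2)] / det = [(-1.0867)(1.698) - (-1.0867)(0.7456)] / 1.70228711 = -1.03497308 / 1.70228711 = -0.608
  phi_hat_2 = [gamma(0) gamma(2) - gamma(1)^2] / det = [(1.698)(0.7456) - (-1.0867)^2] / 1.70228711 = 0.08511191 / 1.70228711 = 0.05
So phi_hat = [-0.6080, 0.0500].
Therefore phi_hat_2 = 0.0500.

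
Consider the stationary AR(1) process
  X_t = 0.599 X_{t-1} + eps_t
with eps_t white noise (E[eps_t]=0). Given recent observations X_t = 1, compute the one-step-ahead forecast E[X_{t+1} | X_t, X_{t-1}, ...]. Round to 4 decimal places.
E[X_{t+1} \mid \mathcal F_t] = 0.5990

For an AR(p) model X_t = c + sum_i phi_i X_{t-i} + eps_t, the
one-step-ahead conditional mean is
  E[X_{t+1} | X_t, ...] = c + sum_i phi_i X_{t+1-i}.
Substitute known values:
  E[X_{t+1} | ...] = (0.599) * (1)
                   = 0.5990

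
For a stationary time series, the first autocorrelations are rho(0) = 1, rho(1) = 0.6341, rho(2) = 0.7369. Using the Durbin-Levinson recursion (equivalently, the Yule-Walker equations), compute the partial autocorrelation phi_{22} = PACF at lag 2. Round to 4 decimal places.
\phi_{22} = 0.5600

The PACF at lag k is phi_{kk}, the last component of the solution
to the Yule-Walker system G_k phi = r_k where
  (G_k)_{ij} = rho(|i - j|), (r_k)_i = rho(i), i,j = 1..k.
Equivalently, Durbin-Levinson gives phi_{kk} iteratively:
  phi_{11} = rho(1)
  phi_{kk} = [rho(k) - sum_{j=1..k-1} phi_{k-1,j} rho(k-j)]
            / [1 - sum_{j=1..k-1} phi_{k-1,j} rho(j)],
  phi_{k,j} = phi_{k-1,j} - phi_{kk} phi_{k-1,k-j},  j = 1..k-1.
Step k = 1:
  phi_11 = rho(1) = 0.6341.
Step k = 2:
  phi_22 = [rho(2) - phi_11 rho(1)] / [1 - phi_11 rho(1)] = [0.7369 - (0.6341)(0.6341)] / [1 - (0.6341)(0.6341)]
         = 0.33481719 / 0.59791719 = 0.56.
Therefore phi_{22} = 0.5600.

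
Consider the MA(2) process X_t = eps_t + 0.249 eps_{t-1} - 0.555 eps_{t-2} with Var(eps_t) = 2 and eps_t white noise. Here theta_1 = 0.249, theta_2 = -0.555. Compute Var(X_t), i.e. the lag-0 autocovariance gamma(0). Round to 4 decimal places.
\gamma(0) = 2.7401

For an MA(q) process X_t = eps_t + sum_i theta_i eps_{t-i} with
Var(eps_t) = sigma^2, the variance is
  gamma(0) = sigma^2 * (1 + sum_i theta_i^2).
  sum_i theta_i^2 = (0.249)^2 + (-0.555)^2 = 0.062001 + 0.308025 = 0.370026.
  gamma(0) = 2 * (1 + 0.370026) = 2 * 1.370026 = 2.740052, which rounds to 2.7401.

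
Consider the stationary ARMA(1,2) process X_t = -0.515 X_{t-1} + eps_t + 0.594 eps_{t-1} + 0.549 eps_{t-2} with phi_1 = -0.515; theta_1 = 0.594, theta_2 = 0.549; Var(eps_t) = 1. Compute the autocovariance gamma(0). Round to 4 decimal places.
\gamma(0) = 1.3579

Multiply the model equation by X_{t-k} and take expectations. With theta_0 = psi_0 = 1 and psi_j the MA(infinity) weights, this gives
  gamma(k) - sum_i phi_i gamma(k-i) = c_k,
  c_k = sigma^2 * sum_{j=k..q} theta_j psi_{j-k}   (c_k = 0 for k > q),
using gamma(-m) = gamma(m).
psi-weights needed (psi_j = theta_j + sum_i phi_i psi_{j-i}):
  psi_1 = theta_1 + phi_1 = 0.594 + (-0.515) = 0.079
  psi_2 = theta_2 + phi_1 psi_1 = 0.549 + (-0.515)(0.079) = 0.508315
Right-hand sides:
  c_0 = sigma^2 (1 + theta_1 psi_1 + theta_2 psi_2) = 1 * (1 + (0.594)(0.079) + (0.549)(0.508315)) = 1 * 1.325991 = 1.325991
  c_1 = sigma^2 (theta_1 + theta_2 psi_1) = 1 * (0.594 + (0.549)(0.079)) = 0.637371
  c_2 = sigma^2 theta_2 = 1 * (0.549) = 0.549
Equations for k = 0 and k = 1 (AR order 1):
  gamma(0) = phi_1 gamma(1) + c_0
  gamma(1) = phi_1 gamma(0) + c_1
Substituting the second into the first: gamma(0) (1 - phi_1^2) = c_0 + phi_1 c_1, so
  gamma(0) = (c_0 + phi_1 c_1) / (1 - phi_1^2) = (1.325991 + (-0.515)(0.637371)) / (1 - (-0.515)^2) = 0.997745 / 0.734775 = 1.357892.
Therefore gamma(0) = 1.3579 (to 4 decimal places).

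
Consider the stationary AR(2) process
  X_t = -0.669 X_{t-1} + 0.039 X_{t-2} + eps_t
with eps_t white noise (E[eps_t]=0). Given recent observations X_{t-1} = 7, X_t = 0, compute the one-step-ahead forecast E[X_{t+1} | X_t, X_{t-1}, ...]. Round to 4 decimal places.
E[X_{t+1} \mid \mathcal F_t] = 0.2730

For an AR(p) model X_t = c + sum_i phi_i X_{t-i} + eps_t, the
one-step-ahead conditional mean is
  E[X_{t+1} | X_t, ...] = c + sum_i phi_i X_{t+1-i}.
Substitute known values:
  E[X_{t+1} | ...] = (-0.669) * (0) + (0.039) * (7)
                   = 0.2730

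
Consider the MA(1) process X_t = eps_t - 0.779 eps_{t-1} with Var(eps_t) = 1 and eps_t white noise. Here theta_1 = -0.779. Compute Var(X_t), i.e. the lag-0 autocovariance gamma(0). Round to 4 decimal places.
\gamma(0) = 1.6068

For an MA(q) process X_t = eps_t + sum_i theta_i eps_{t-i} with
Var(eps_t) = sigma^2, the variance is
  gamma(0) = sigma^2 * (1 + sum_i theta_i^2).
  sum_i theta_i^2 = (-0.779)^2 = 0.606841.
  gamma(0) = 1 * (1 + 0.606841) = 1 * 1.606841 = 1.606841, which rounds to 1.6068.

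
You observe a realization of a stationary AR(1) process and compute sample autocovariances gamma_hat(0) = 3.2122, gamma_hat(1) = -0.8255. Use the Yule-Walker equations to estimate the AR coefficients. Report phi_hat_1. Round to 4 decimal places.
\hat\phi_{1} = -0.2570

The Yule-Walker equations for an AR(p) process read, in matrix form,
  Gamma_p phi = r_p,   with   (Gamma_p)_{ij} = gamma(|i - j|),
                       (r_p)_i = gamma(i),   i,j = 1..p.
Substitute the sample gammas (Toeplitz matrix and right-hand side of size 1):
  Gamma_p = [[3.2122]]
  r_p     = [-0.8255]
With p = 1 this is the single equation gamma(0) phi_1 = gamma(1):
  phi_hat_1 = gamma(1) / gamma(0) = -0.8255 / 3.2122 = -0.2570.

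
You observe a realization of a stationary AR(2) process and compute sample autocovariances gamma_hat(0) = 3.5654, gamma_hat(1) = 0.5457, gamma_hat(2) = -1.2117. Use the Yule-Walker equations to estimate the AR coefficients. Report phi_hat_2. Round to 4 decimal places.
\hat\phi_{2} = -0.3720

The Yule-Walker equations for an AR(p) process read, in matrix form,
  Gamma_p phi = r_p,   with   (Gamma_p)_{ij} = gamma(|i - j|),
                       (r_p)_i = gamma(i),   i,j = 1..p.
Substitute the sample gammas (Toeplitz matrix and right-hand side of size 2):
  Gamma_p = [[3.5654, 0.5457], [0.5457, 3.5654]]
  r_p     = [0.5457, -1.2117]
Written out:
  3.5654 phi_1 + 0.5457 phi_2 = 0.5457
  0.5457 phi_1 + 3.5654 phi_2 = -1.2117
Solve by Cramer's rule:
  det = gamma(0)^2 - gamma(1)^2 = (3.5654)^2 - (0.5457)^2 = 12.71207716 - 0.29778849 = 12.41428867
  phi_hat_1 = [gamma(1) gamma(0) - gamma(1) gamma(2)] / det = [(0.5457)(3.5654) - (0.5457)(-1.2117)] / 12.41428867 = 2.60686347 / 12.41428867 = 0.21
  phi_hat_2 = [gamma(0) gamma(2) - gamma(1)^2] / det = [(3.5654)(-1.2117) - (0.5457)^2] / 12.41428867 = -4.61798367 / 12.41428867 = -0.372
So phi_hat = [0.2100, -0.3720].
Therefore phi_hat_2 = -0.3720.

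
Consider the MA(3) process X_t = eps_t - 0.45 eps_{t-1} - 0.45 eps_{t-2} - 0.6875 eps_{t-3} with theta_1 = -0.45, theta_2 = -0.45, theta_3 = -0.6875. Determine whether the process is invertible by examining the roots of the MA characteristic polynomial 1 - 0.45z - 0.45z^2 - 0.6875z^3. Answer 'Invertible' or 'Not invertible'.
\text{Not invertible}

The MA(q) characteristic polynomial is P(z) = 1 - 0.45z - 0.45z^2 - 0.6875z^3.
Invertibility requires all roots to lie outside the unit circle, i.e. |z| > 1 for every root.
Degree 3: look for a simple real root z0 first, then factor out (1 - z/z0) and solve the remaining quadratic.
Testing z0 = 0.8: P(0.8) = 1 + (-0.45)(0.8) + (-0.45)(0.8)^2 + (-0.6875)(0.8)^3
  = 1 + (-0.36) + (-0.288) + (-0.352) = 0.  So z_0 = 0.8 is a root, |z_0| = 0.8.
Divide out the factor (1 - 1.25 z) = (1 - z/z0) (since 1/z0 = 1.25):
  P(z) = (1 - 1.25 z)(1 + (0.8) z + (0.55) z^2)
  [check: z-coef 0.8 - (1.25) = -0.45; z^2-coef 0.55 - (1.25)(0.8) = -0.45; z^3-coef -(1.25)(0.55) = -0.6875.]
Remaining roots from the quadratic factor 1 + (0.8) z + (0.55) z^2:
  Set 1 + (0.8) z + (0.55) z^2 = 0, i.e. a z^2 + b z + c = 0 with a = 0.55, b = 0.8, c = 1.
  Discriminant D = b^2 - 4ac = (0.8)^2 - 4*(0.55)*1 = 0.64 - (2.2) = -1.56.
  D < 0, so the roots are the complex-conjugate pair z = (-b +/- i sqrt(-D)) / (2a) = -0.7273 +/- 1.1355i.
  For a conjugate pair |z|^2 = z * conj(z) = (product of roots) = c/a = 1/(0.55) = 1.818182, so |z| = sqrt(1.818182) = 1.3484 for both roots.
Moduli of all roots: 0.8000, 1.3484, 1.3484.
All moduli strictly greater than 1? No.
Verdict: Not invertible.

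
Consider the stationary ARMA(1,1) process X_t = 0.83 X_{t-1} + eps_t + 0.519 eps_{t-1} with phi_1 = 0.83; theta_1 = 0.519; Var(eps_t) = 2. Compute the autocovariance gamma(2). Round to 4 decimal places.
\gamma(2) = 10.2989

Multiply the model equation by X_{t-k} and take expectations. With theta_0 = psi_0 = 1 and psi_j the MA(infinity) weights, this gives
  gamma(k) - sum_i phi_i gamma(k-i) = c_k,
  c_k = sigma^2 * sum_{j=k..q} theta_j psi_{j-k}   (c_k = 0 for k > q),
using gamma(-m) = gamma(m).
psi-weights needed (psi_j = theta_j + sum_i phi_i psi_{j-i}):
  psi_1 = theta_1 + phi_1 = 0.519 + (0.83) = 1.349
Right-hand sides:
  c_0 = sigma^2 (1 + theta_1 psi_1) = 2 * (1 + (0.519)(1.349)) = 2 * 1.700131 = 3.400262
  c_1 = sigma^2 theta_1 = 2 * (0.519) = 1.038
  c_2 = 0
Equations for k = 0 and k = 1 (AR order 1):
  gamma(0) = phi_1 gamma(1) + c_0
  gamma(1) = phi_1 gamma(0) + c_1
Substituting the second into the first: gamma(0) (1 - phi_1^2) = c_0 + phi_1 c_1, so
  gamma(0) = (c_0 + phi_1 c_1) / (1 - phi_1^2) = (3.400262 + (0.83)(1.038)) / (1 - (0.83)^2) = 4.261802 / 0.3111 = 13.699139.
  gamma(1) = phi_1 gamma(0) + c_1 = (0.83)(13.699139) + (1.038) = 12.408285.
For k = 2 (> q): gamma(2) = phi_1 gamma(1) = (0.83)(12.408285) = 10.298877.
Therefore gamma(2) = 10.2989 (to 4 decimal places).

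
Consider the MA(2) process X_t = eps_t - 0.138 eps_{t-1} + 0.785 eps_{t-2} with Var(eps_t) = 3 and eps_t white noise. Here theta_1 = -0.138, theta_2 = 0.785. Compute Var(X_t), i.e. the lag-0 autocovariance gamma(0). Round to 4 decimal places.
\gamma(0) = 4.9058

For an MA(q) process X_t = eps_t + sum_i theta_i eps_{t-i} with
Var(eps_t) = sigma^2, the variance is
  gamma(0) = sigma^2 * (1 + sum_i theta_i^2).
  sum_i theta_i^2 = (-0.138)^2 + (0.785)^2 = 0.019044 + 0.616225 = 0.635269.
  gamma(0) = 3 * (1 + 0.635269) = 3 * 1.635269 = 4.905807, which rounds to 4.9058.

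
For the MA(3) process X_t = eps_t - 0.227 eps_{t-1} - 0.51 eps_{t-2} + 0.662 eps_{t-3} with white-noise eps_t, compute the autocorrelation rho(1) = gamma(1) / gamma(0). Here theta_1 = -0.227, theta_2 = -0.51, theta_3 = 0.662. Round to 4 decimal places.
\rho(1) = -0.2565

For an MA(q) process with theta_0 = 1, the autocovariance is
  gamma(k) = sigma^2 * sum_{i=0..q-k} theta_i * theta_{i+k},
and rho(k) = gamma(k) / gamma(0). Sigma^2 cancels.
  numerator   = (1)*(-0.227) + (-0.227)*(-0.51) + (-0.51)*(0.662) = -0.44885.
  denominator = (1)^2 + (-0.227)^2 + (-0.51)^2 + (0.662)^2 = 1.749873.
  rho(1) = -0.44885 / 1.749873 = -0.2565.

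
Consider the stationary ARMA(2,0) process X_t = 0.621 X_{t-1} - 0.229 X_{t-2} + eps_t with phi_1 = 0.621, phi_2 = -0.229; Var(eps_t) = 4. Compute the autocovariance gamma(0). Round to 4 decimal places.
\gamma(0) = 5.6687

Multiply the model equation by X_{t-k} and take expectations. With theta_0 = psi_0 = 1 and psi_j the MA(infinity) weights, this gives
  gamma(k) - sum_i phi_i gamma(k-i) = c_k,
  c_k = sigma^2 * sum_{j=k..q} theta_j psi_{j-k}   (c_k = 0 for k > q),
using gamma(-m) = gamma(m).
Pure AR (q = 0): c_0 = sigma^2 = 4, c_k = 0 for k >= 1.
Equations for k = 0, 1, 2 (AR order 2, c_2 = 0):
  (E0) gamma(0) = phi_1 gamma(1) + phi_2 gamma(2) + c_0
  (E1) gamma(1) = phi_1 gamma(0) + phi_2 gamma(1) + c_1
  (E2) gamma(2) = phi_1 gamma(1) + phi_2 gamma(0)
From (E1): gamma(1) = A gamma(0) + B with
  A = phi_1 / (1 - phi_2) = 0.621 / 1.229 = 0.505289,   B = c_1 / (1 - phi_2) = 0 / 1.229 = 0.
Insert (E2) into (E0): gamma(0) (1 - phi_2^2) = phi_1 (1 + phi_2) gamma(1) + c_0.
  phi_1 (1 + phi_2) = (0.621)(0.771) = 0.478791,   1 - phi_2^2 = 0.947559.
Replace gamma(1) by A gamma(0) + B and collect gamma(0):
  gamma(0) [0.947559 - (0.478791)(0.505289)] = c_0 = 4
  gamma(0) * 0.705631 = 4
  gamma(0) = 4 / 0.705631 = 5.668683.
Therefore gamma(0) = 5.6687 (to 4 decimal places).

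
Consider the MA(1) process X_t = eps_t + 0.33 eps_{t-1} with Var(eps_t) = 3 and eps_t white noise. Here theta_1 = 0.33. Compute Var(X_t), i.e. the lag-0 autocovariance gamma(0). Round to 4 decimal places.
\gamma(0) = 3.3267

For an MA(q) process X_t = eps_t + sum_i theta_i eps_{t-i} with
Var(eps_t) = sigma^2, the variance is
  gamma(0) = sigma^2 * (1 + sum_i theta_i^2).
  sum_i theta_i^2 = (0.33)^2 = 0.1089.
  gamma(0) = 3 * (1 + 0.1089) = 3 * 1.1089 = 3.3267.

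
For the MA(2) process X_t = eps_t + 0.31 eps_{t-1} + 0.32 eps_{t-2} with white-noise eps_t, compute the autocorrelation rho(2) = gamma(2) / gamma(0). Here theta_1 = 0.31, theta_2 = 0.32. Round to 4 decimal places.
\rho(2) = 0.2670

For an MA(q) process with theta_0 = 1, the autocovariance is
  gamma(k) = sigma^2 * sum_{i=0..q-k} theta_i * theta_{i+k},
and rho(k) = gamma(k) / gamma(0). Sigma^2 cancels.
  numerator   = (1)*(0.32) = 0.32.
  denominator = (1)^2 + (0.31)^2 + (0.32)^2 = 1.1985.
  rho(2) = 0.32 / 1.1985 = 0.2670.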